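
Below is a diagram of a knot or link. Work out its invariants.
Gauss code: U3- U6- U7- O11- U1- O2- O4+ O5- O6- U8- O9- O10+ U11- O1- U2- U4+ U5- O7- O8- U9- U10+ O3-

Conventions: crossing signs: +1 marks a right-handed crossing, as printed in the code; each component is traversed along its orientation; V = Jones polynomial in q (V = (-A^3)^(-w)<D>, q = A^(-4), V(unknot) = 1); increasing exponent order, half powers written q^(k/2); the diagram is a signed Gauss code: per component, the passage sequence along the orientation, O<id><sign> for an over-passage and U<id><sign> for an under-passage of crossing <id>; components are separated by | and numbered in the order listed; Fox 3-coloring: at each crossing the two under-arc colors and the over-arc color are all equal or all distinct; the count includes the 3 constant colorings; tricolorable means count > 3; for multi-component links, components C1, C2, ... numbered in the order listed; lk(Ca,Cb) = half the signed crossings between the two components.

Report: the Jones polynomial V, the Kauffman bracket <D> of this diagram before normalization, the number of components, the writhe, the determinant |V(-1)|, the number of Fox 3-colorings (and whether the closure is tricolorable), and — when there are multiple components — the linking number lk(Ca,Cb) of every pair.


V = -q^-7 + q^-6 - q^-5 + q^-4 + q^-2
<D> = -A^-13 - A^-5 + A^-1 - A^3 + A^7 (w = -7)
1 component over 11 crossings, w = -7
3 Fox colorings among 3^11, |V(-1)| = 5: not tricolorable
why: w = -7 shifts under R1 moves; the (-A^3)^(7) factor cancels that in V


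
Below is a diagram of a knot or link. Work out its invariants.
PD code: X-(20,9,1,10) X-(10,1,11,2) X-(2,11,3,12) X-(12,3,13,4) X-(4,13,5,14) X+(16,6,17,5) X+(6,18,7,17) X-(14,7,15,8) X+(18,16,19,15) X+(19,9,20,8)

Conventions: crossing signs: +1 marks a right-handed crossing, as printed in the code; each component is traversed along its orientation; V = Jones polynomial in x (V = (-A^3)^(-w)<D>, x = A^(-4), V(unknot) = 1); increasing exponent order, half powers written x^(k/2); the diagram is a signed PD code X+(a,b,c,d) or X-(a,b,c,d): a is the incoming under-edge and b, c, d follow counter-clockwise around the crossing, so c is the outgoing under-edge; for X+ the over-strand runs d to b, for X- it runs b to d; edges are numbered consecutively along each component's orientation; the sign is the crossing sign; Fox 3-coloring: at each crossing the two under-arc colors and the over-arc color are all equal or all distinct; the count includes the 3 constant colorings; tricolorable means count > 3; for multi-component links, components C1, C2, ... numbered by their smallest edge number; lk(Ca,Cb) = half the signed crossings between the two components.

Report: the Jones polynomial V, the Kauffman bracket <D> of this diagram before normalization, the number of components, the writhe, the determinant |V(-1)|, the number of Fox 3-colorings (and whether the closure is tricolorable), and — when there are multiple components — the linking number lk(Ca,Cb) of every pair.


V(x) = -x^-6 + 2x^-5 - 3x^-4 + 4x^-3 - 4x^-2 + 4x^-1 - 2 + 2x - x^2
bracket: -A^-14 + 2A^-10 - 2A^-6 + 4A^-2 - 4A^2 + 4A^6 - 3A^10 + 2A^14 - A^18, w = -2
1 component, writhe -2, over 10 crossings
det 23, colorings 3 of 3^10 — not tricolorable
observation: w = -2 shifts under R1 moves; the (-A^3)^(2) factor cancels that in V


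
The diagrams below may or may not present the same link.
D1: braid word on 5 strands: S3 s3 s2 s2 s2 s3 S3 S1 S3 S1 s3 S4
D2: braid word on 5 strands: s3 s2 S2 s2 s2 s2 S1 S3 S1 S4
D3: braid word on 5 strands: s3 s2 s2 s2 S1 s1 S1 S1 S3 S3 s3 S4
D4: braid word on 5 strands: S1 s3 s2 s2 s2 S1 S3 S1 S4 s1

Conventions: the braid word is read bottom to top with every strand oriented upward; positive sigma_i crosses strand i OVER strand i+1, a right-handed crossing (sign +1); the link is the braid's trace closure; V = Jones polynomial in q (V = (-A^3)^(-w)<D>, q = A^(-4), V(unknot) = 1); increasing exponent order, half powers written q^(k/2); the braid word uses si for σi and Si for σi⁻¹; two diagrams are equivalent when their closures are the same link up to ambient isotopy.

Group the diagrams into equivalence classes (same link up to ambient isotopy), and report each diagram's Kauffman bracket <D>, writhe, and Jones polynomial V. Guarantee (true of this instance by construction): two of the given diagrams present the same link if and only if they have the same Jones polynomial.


classes: {D1, D2, D3, D4}
V(D1) = q^-2 + q^-1 + 2 + q - q^4  [12 crossings, <D> = -A^-16 + A^-4 + 2 + A^4 + A^8, w = 0]
D2 (bracket -A^-16 + A^-4 + 2 + A^4 + A^8; 10 crossings at w = 0): V = q^-2 + q^-1 + 2 + q - q^4
V(D3) = q^-2 + q^-1 + 2 + q - q^4  [12 crossings, <D> = -A^-16 + A^-4 + 2 + A^4 + A^8, w = 0]
V(D4) = q^-2 + q^-1 + 2 + q - q^4  (w 0, c 10, <D> = -A^-16 + A^-4 + 2 + A^4 + A^8)
note: all 4 diagrams share one V(q), hence one class


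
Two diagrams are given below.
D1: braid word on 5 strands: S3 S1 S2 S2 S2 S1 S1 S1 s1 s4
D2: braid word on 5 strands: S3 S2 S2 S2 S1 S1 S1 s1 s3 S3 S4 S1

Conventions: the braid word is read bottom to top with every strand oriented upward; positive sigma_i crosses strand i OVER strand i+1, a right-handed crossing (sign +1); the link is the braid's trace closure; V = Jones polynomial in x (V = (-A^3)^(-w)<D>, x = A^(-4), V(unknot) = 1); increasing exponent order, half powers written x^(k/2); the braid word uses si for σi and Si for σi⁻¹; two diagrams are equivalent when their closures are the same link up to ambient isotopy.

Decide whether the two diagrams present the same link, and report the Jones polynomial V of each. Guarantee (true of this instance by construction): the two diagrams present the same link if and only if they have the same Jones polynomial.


equivalent: yes
D1 (bracket A^-10 + 2A^-2 - 2A^2 + A^6 - 2A^10 + A^14; 10 crossings at w = -6): V = x^-8 - 2x^-7 + x^-6 - 2x^-5 + 2x^-4 + x^-2
V(D2) = x^-8 - 2x^-7 + x^-6 - 2x^-5 + 2x^-4 + x^-2  (w -8, c 12, <D> = A^-16 + 2A^-8 - 2A^-4 + 1 - 2A^4 + A^8)
key observation: one V(x) for all 2 diagrams — one class (guaranteed)


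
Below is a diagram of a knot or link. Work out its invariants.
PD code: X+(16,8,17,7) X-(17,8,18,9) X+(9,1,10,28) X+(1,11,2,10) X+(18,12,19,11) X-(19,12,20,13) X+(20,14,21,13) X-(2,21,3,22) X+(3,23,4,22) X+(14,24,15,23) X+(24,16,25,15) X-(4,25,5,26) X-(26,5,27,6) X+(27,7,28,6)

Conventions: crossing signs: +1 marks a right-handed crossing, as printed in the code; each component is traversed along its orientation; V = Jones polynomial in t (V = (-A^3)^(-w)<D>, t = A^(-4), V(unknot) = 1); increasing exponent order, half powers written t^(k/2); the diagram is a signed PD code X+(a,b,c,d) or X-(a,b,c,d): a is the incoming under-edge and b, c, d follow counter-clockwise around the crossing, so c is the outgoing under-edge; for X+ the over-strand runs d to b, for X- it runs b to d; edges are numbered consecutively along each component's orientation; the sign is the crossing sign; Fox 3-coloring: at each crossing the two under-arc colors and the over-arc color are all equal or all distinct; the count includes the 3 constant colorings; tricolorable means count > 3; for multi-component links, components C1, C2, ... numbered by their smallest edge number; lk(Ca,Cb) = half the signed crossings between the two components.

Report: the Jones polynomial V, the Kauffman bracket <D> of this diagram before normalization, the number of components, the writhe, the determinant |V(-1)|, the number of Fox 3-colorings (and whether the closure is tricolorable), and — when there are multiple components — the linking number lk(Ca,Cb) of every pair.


Jones polynomial: V(t) = t + t^3 - t^4
<D> = -A^-4 + 1 + A^8; writhe +4
components 1, writhe +4 (14 crossings)
3-colorings: 9 of 3^14, det 3 — tricolorable
note: the span of V is 3, forcing >= 3 crossings in any diagram


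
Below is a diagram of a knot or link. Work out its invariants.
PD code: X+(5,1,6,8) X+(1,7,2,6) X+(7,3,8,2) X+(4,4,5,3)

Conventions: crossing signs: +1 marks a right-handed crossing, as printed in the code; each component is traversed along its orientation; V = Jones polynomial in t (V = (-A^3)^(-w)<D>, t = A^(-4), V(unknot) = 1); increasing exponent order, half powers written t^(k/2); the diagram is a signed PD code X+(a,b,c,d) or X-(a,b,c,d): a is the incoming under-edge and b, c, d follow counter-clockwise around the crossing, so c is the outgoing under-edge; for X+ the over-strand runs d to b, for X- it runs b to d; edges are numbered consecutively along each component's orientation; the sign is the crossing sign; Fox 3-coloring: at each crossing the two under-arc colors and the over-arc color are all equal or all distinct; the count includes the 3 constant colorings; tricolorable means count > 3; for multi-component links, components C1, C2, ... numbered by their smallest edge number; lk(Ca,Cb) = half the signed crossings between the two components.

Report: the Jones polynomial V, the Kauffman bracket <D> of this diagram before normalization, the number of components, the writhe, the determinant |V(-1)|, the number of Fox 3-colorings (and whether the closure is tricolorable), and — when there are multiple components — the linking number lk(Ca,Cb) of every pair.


V = t + t^3 - t^4
<D> = -A^-4 + 1 + A^8 (w = +4)
1 component over 4 crossings, w = +4
9 Fox colorings among 3^4, |V(-1)| = 3: tricolorable
why: |V(-1)| = 3: so tricolorable, since 3 divides 3


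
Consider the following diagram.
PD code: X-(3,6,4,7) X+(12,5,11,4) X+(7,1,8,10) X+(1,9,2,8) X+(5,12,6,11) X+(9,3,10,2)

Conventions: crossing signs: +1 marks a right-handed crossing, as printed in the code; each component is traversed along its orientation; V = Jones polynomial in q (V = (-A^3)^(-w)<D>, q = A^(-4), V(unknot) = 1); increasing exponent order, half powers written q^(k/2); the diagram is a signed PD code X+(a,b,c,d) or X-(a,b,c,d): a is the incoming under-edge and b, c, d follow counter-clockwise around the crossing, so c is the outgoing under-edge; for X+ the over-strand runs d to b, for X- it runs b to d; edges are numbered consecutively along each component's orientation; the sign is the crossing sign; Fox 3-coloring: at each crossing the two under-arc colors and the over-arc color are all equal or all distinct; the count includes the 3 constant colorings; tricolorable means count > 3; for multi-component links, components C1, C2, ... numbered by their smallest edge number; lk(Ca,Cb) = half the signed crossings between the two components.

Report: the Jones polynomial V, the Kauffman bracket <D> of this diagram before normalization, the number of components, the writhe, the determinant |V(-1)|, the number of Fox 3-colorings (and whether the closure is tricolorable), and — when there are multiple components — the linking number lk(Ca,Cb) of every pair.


V = -q^(3/2) - 2q^(7/2) + q^(9/2) - q^(11/2) + q^(13/2)
<D> = A^-14 - A^-10 + A^-6 - 2A^-2 - A^6 (w = +4)
2 components over 6 crossings, w = +4
lk(C1,C2): +1
9 Fox colorings among 3^6, |V(-1)| = 6: tricolorable
why: w = +4 (over 6 crossings) is diagram-only; (-A^3)^(-4) removes it from V


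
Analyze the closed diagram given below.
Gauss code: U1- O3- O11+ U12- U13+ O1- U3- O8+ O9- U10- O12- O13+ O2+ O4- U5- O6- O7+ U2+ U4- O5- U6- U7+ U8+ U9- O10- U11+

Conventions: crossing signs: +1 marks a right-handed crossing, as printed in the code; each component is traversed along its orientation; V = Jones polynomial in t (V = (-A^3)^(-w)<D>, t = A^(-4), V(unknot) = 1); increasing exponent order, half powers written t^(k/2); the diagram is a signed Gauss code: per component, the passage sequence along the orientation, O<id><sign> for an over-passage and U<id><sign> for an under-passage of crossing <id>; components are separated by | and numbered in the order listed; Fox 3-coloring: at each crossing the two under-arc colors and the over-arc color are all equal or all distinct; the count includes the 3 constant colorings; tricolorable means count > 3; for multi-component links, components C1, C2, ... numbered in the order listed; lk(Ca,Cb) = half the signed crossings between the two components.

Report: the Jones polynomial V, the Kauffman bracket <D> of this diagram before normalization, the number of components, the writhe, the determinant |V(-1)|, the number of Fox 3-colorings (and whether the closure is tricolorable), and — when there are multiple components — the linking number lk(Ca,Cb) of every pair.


V(t) = 1
bracket: -A^-9, w = -3
1 component, writhe -3, over 13 crossings
det 1, colorings 3 of 3^13 — not tricolorable
observation: |V(-1)| = 1: so not tricolorable, since 3 does not divide 1


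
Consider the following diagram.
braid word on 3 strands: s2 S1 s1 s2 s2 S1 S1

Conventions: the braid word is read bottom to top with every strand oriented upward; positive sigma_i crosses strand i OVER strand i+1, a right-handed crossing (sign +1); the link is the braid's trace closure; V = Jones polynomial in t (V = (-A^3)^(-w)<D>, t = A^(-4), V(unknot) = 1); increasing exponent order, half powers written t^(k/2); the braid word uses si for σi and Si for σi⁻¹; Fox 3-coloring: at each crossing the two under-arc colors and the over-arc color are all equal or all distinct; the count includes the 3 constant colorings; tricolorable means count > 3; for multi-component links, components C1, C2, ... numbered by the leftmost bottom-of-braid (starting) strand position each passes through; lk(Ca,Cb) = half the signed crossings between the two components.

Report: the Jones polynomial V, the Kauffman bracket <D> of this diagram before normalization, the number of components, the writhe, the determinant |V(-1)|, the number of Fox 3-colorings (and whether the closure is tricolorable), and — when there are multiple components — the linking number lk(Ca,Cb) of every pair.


V = -t^(-3/2) - 2t^(1/2) + t^(3/2) - t^(5/2) + t^(7/2)
<D> = -A^-11 + A^-7 - A^-3 + 2A + A^9 (w = +1)
2 components over 7 crossings, w = +1
lk(C1,C2): -1
9 Fox colorings among 3^7, |V(-1)| = 6: tricolorable
why: |V(-1)| = 6: so tricolorable, since 3 divides 6


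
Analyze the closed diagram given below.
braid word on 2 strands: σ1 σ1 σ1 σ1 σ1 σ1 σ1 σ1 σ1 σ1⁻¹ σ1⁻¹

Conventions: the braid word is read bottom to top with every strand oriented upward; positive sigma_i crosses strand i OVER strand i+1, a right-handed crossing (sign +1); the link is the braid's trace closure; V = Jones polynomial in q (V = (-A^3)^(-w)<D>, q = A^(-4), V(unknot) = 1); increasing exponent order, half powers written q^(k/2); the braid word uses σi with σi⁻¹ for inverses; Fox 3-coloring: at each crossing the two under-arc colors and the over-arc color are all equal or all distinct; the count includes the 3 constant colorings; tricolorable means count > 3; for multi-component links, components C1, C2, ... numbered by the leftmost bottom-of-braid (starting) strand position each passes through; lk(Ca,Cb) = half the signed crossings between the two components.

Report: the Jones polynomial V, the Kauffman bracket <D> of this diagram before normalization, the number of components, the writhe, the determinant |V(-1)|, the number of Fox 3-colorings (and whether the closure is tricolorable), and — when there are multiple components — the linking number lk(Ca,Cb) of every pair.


V(q) = q^3 + q^5 - q^6 + q^7 - q^8 + q^9 - q^10
bracket: A^-19 - A^-15 + A^-11 - A^-7 + A^-3 - A - A^9, w = +7
1 component, writhe +7, over 11 crossings
det 7, colorings 3 of 3^11 — not tricolorable
observation: one generator, power 7: the (2,7) torus pattern


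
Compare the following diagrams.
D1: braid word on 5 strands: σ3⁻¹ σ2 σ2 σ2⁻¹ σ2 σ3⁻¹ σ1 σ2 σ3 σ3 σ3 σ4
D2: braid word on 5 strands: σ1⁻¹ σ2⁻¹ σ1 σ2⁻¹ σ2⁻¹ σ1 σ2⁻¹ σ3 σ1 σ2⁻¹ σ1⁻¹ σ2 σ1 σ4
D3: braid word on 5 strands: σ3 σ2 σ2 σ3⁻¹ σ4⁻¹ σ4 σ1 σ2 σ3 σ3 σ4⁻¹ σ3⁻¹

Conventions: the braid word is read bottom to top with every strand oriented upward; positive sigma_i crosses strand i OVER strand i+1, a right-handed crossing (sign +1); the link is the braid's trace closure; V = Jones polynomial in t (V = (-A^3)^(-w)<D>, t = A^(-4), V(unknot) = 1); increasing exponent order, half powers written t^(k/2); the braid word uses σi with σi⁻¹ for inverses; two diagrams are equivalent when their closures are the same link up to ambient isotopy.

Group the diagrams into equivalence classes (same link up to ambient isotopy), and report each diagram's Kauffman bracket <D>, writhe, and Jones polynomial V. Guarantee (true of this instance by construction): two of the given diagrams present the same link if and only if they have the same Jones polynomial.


grouping into links: {D1, D3} | {D2}
V(D1) = t - t^2 + 2t^3 - t^4 + t^5 - t^6  (w +6, c 12, <D> = -A^-6 + A^-2 - A^2 + 2A^6 - A^10 + A^14)
V(D2) = t^-5 - 2t^-4 + 2t^-3 - 2t^-2 + 2t^-1 - 1 + t  (w 0, c 14, <D> = A^-4 - 1 + 2A^4 - 2A^8 + 2A^12 - 2A^16 + A^20)
V(D3) = t - t^2 + 2t^3 - t^4 + t^5 - t^6  (w +4, c 12, <D> = -A^-12 + A^-8 - A^-4 + 2 - A^4 + A^8)
key observation: 2 classes among 3 diagrams; unequal V(t) rules out equality


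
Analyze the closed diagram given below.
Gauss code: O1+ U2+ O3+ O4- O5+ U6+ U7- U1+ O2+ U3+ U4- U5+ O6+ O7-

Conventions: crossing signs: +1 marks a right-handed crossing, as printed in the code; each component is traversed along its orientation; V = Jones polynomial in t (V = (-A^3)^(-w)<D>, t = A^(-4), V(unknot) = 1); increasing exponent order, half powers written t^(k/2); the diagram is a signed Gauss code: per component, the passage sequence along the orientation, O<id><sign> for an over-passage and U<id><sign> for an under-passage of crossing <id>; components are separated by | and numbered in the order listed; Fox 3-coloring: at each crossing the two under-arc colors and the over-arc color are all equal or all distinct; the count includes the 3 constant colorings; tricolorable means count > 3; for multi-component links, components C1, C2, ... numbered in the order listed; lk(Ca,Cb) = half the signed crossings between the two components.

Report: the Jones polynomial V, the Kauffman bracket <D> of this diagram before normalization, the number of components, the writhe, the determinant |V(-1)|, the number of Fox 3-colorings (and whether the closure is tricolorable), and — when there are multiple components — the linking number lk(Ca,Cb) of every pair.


Jones polynomial: V(t) = t + t^3 - t^4
<D> = A^-7 - A^-3 - A^5; writhe +3
components 1, writhe +3 (7 crossings)
3-colorings: 9 of 3^7, det 3 — tricolorable
note: w = +3 shifts under R1 moves; the (-A^3)^(-3) factor cancels that in V


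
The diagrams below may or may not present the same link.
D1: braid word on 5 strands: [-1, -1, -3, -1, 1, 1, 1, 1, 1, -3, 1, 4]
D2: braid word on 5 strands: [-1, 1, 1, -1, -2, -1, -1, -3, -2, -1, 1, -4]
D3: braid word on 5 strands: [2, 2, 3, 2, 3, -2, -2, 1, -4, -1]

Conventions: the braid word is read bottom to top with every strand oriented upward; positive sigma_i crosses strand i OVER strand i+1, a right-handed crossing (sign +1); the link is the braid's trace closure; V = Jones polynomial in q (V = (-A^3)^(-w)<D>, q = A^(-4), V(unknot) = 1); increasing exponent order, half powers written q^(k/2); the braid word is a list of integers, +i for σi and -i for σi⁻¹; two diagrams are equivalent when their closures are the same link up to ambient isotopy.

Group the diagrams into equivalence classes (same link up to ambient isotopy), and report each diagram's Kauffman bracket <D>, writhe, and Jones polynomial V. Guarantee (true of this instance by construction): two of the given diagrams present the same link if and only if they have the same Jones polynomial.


classes: {D1} | {D2} | {D3}
V(D1) = q^-2 + q^-1 + 2 + q - q^4  [12 crossings, <D> = -A^-10 + A^2 + 2A^6 + A^10 + A^14, w = +2]
V(D2) = q^-5 + 2q^-3 + q^-1  (w -6, c 12, <D> = A^-14 + 2A^-6 + A^2)
D3 (bracket A^-6 + A^-2 + A^2 + A^6; 10 crossings at w = +2): V = 1 + q + q^2 + q^3
note: comparing 3 Jones polynomials yields 3 groups


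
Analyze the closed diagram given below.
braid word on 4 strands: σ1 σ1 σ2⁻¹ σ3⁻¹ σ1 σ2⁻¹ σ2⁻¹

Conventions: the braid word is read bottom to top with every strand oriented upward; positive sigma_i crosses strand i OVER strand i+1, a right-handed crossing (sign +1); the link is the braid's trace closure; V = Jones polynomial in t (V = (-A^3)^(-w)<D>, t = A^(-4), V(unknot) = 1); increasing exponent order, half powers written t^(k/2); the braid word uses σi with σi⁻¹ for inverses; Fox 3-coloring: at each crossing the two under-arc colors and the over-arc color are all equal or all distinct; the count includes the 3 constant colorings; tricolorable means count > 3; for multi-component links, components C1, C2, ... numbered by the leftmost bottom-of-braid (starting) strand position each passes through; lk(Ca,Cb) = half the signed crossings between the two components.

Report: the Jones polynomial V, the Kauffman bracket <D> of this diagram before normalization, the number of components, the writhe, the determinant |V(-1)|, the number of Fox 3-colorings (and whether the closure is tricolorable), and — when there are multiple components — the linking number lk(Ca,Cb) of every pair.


V = -t^-3 + 2t^-2 - 2t^-1 + 3 - 2t + 2t^2 - t^3
<D> = A^-15 - 2A^-11 + 2A^-7 - 3A^-3 + 2A - 2A^5 + A^9 (w = -1)
1 component over 7 crossings, w = -1
3 Fox colorings among 3^7, |V(-1)| = 13: not tricolorable
why: the span of V is 6, forcing >= 6 crossings in any diagram


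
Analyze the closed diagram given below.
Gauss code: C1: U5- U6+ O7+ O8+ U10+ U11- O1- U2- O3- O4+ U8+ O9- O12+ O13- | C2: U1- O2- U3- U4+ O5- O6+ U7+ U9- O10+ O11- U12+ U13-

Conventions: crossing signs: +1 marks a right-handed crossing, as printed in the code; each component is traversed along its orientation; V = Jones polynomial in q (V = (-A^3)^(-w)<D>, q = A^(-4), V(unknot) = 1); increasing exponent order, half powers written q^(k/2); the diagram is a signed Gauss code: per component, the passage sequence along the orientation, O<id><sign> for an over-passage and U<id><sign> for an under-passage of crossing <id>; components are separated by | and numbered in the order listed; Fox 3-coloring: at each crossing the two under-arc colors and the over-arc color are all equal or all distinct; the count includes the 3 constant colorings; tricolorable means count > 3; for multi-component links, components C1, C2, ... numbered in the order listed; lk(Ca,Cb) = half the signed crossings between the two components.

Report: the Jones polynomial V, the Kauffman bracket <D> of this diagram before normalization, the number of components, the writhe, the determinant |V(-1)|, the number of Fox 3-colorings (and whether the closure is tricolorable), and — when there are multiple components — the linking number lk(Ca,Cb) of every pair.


V = -q^(-5/2) - q^(-1/2)
<D> = A^-1 + A^7 (w = -1)
2 components over 13 crossings, w = -1
lk(C1,C2): -1
3 Fox colorings among 3^13, |V(-1)| = 2: not tricolorable
why: the 1 component pair carries total linking -1


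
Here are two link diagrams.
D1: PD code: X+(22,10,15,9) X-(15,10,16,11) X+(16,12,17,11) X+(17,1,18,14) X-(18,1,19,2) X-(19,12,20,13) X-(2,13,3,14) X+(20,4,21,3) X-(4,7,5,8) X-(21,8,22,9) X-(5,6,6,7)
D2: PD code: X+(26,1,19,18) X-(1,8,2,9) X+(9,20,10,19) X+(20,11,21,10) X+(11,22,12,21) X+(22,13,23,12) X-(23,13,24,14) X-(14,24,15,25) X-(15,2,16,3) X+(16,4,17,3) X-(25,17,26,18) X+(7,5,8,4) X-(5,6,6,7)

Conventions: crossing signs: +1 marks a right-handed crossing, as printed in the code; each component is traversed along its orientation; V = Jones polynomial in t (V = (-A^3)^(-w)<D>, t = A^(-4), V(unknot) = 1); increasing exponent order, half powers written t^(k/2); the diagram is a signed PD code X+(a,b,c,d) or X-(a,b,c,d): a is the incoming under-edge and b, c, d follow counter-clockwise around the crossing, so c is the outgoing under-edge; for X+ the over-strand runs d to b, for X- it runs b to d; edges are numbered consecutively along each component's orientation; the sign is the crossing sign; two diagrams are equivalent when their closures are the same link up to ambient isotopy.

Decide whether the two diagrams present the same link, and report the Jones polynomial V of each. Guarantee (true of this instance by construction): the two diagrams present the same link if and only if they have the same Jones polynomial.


same link: no
V(D1) = -t^(-1/2) - t^(1/2)  [11 crossings, <D> = A^-11 + A^-7, w = -3]
V(D2) = -t^(1/2) - t^(5/2)  (w +1, c 13, <D> = A^-7 + A)
note: V(t) takes 2 values over 2 diagrams, fixing the grouping


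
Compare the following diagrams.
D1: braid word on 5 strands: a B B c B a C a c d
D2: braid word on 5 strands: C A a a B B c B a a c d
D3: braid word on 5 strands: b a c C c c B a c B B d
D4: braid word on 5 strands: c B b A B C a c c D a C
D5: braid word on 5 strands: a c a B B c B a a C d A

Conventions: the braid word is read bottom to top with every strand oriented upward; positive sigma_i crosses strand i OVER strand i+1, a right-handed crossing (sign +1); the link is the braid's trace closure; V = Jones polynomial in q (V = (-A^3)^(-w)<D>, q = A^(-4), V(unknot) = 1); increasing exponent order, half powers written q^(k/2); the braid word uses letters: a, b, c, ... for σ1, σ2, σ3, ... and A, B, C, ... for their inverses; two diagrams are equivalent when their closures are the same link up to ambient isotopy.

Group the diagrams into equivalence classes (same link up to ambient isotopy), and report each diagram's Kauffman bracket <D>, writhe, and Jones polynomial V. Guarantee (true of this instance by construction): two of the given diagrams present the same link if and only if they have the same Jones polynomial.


equivalence classes: {D1, D2, D5} | {D3} | {D4}
D1 (bracket -A^-6 + A^-2 - A^2 + 3A^6 - A^10 + A^14 - A^18; 10 crossings at w = +2): V = -q^-3 + q^-2 - q^-1 + 3 - q + q^2 - q^3
V(D2) = -q^-3 + q^-2 - q^-1 + 3 - q + q^2 - q^3  [12 crossings, <D> = -A^-6 + A^-2 - A^2 + 3A^6 - A^10 + A^14 - A^18, w = +2]
D3 (bracket -A^-12 + 2A^-8 - 3A^-4 + 4 - 3A^4 + 3A^8 - 2A^12 + A^16; 12 crossings at w = +4): V = q^-1 - 2 + 3q - 3q^2 + 4q^3 - 3q^4 + 2q^5 - q^6
V(D4) = 1  [12 crossings, <D> = 1, w = 0]
V(D5) = -q^-3 + q^-2 - q^-1 + 3 - q + q^2 - q^3  [12 crossings, <D> = -A^-6 + A^-2 - A^2 + 3A^6 - A^10 + A^14 - A^18, w = +2]
observation: 3 values of V(q) split the 5 diagrams


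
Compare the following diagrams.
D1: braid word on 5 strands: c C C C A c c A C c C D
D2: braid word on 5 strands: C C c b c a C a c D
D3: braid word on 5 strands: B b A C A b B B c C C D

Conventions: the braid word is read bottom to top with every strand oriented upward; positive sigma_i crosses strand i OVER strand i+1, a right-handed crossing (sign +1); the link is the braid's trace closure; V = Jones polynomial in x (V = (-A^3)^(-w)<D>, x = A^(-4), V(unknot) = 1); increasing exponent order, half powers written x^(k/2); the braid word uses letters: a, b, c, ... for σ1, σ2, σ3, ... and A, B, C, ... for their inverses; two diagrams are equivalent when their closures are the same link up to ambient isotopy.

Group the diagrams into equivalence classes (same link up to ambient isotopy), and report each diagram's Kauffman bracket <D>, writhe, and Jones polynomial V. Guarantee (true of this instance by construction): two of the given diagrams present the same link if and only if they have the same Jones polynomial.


grouping into links: {D1} | {D2} | {D3}
V(D1) = x^-3 + x^-2 + x^-1 + 1  (w -4, c 12, <D> = A^-12 + A^-8 + A^-4 + 1)
D2 (bracket A^-6 + A^-2 + A^2 + A^6; 10 crossings at w = +2): V = 1 + x + x^2 + x^3
D3 (bracket A^-14 + 2A^-6 + A^2; 12 crossings at w = -6): V = x^-5 + 2x^-3 + x^-1
why: V(x) takes 3 values over 3 diagrams, fixing the grouping


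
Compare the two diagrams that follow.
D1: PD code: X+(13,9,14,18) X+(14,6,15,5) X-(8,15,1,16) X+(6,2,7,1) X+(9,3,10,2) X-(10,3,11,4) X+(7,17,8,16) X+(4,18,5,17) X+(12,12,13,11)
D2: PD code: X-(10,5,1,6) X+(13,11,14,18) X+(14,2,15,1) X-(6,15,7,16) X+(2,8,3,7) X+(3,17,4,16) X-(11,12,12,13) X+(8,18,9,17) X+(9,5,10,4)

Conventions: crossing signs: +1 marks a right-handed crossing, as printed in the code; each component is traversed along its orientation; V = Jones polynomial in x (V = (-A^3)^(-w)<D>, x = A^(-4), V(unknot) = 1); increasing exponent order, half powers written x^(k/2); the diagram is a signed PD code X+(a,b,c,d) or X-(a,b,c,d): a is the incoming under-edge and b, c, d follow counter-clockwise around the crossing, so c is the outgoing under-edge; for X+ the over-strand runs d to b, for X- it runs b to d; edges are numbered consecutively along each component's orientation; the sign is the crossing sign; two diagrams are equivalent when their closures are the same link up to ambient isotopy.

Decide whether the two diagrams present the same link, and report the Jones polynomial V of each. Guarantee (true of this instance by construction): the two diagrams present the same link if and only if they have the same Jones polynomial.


equivalent: yes
V(D1) = -x^(1/2) - x^(5/2)  (w +5, c 9, <D> = A^5 + A^13)
D2 (bracket A^-1 + A^7; 9 crossings at w = +3): V = -x^(1/2) - x^(5/2)
why: Reidemeister moves carry D1 (9 crossings) to D2 (9)


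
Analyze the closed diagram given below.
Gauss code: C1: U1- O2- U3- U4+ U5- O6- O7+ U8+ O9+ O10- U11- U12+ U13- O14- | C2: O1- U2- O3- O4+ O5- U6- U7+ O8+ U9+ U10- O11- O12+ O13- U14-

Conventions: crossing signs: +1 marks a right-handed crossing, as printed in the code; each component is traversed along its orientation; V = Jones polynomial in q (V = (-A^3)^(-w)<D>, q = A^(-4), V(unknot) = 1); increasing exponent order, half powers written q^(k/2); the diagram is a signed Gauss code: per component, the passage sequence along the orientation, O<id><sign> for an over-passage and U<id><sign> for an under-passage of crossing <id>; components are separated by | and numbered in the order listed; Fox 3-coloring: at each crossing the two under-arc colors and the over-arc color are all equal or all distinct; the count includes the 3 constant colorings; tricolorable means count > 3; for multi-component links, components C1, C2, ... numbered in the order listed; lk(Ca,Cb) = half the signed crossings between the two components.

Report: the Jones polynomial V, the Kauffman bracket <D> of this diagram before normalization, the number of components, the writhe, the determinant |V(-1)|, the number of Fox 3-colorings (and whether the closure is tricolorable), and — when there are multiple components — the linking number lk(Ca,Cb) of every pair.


V = -q^(-11/2) + q^(-9/2) - q^(-7/2) - q^(-3/2)
<D> = -A^-6 - A^2 + A^6 - A^10 (w = -4)
2 components over 14 crossings, w = -4
lk(C1,C2): -2
3 Fox colorings among 3^14, |V(-1)| = 4: not tricolorable
why: summing lk over 1 pair gives -2


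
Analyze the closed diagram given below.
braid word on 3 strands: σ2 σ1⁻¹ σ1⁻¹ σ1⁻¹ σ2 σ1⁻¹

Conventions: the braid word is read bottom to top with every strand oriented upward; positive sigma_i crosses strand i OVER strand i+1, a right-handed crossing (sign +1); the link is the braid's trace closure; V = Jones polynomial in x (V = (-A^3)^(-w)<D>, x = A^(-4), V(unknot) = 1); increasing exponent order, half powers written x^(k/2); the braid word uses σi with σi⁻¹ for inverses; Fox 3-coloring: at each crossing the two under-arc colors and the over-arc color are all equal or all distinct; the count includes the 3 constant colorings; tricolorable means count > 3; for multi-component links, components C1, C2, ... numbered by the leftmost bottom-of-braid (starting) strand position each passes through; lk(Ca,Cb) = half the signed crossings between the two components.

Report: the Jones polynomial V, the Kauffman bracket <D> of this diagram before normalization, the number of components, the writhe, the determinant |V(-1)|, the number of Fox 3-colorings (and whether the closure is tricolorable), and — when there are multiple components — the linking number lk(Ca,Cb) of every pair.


Jones polynomial: V(x) = x^-5 - 2x^-4 + 2x^-3 - 2x^-2 + 2x^-1 - 1 + x
<D> = A^-10 - A^-6 + 2A^-2 - 2A^2 + 2A^6 - 2A^10 + A^14; writhe -2
components 1, writhe -2 (6 crossings)
3-colorings: 3 of 3^6, det 11 — not tricolorable
note: V spans 6 powers of x: at least 6 crossings in any diagram


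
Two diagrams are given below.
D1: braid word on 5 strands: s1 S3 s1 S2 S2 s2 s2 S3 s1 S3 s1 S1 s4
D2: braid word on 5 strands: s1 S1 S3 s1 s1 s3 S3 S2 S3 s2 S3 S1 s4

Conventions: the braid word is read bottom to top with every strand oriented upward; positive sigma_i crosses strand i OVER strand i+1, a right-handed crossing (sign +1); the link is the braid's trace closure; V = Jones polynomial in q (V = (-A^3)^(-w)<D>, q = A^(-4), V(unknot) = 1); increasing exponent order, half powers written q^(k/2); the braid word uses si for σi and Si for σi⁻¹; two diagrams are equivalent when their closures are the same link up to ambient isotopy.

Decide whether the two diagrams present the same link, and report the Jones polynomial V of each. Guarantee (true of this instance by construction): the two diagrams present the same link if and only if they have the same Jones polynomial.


same link: no
V(D1) = q^(-7/2) - 2q^(-1/2) - 2q^(1/2) + q^(7/2)  [13 crossings, <D> = -A^-11 + 2A + 2A^5 - A^17, w = +1]
D2 (bracket A^-1 + A^7; 13 crossings at w = -1): V = -q^(-5/2) - q^(-1/2)
note: 2 classes among 2 diagrams; unequal V(q) rules out equality


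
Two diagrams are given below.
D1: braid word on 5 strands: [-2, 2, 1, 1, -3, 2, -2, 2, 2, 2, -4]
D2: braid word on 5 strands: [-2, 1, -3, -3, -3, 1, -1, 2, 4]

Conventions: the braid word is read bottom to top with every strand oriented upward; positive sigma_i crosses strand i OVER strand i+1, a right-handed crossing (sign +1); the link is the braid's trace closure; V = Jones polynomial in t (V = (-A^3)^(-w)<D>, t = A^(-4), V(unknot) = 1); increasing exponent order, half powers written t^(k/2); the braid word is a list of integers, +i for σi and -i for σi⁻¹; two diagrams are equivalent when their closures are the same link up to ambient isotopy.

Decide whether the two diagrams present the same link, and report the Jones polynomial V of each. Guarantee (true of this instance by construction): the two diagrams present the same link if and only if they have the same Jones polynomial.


same link: no
V(D1) = -t^(3/2) - 2t^(7/2) + t^(9/2) - t^(11/2) + t^(13/2)  [11 crossings, <D> = -A^-17 + A^-13 - A^-9 + 2A^-5 + A^3, w = +3]
V(D2) = t^(-9/2) - t^(-5/2) - t^(-3/2) - t^(-1/2)  (w -1, c 9, <D> = A^-1 + A^3 + A^7 - A^15)
note: V(t) takes 2 values over 2 diagrams, fixing the grouping


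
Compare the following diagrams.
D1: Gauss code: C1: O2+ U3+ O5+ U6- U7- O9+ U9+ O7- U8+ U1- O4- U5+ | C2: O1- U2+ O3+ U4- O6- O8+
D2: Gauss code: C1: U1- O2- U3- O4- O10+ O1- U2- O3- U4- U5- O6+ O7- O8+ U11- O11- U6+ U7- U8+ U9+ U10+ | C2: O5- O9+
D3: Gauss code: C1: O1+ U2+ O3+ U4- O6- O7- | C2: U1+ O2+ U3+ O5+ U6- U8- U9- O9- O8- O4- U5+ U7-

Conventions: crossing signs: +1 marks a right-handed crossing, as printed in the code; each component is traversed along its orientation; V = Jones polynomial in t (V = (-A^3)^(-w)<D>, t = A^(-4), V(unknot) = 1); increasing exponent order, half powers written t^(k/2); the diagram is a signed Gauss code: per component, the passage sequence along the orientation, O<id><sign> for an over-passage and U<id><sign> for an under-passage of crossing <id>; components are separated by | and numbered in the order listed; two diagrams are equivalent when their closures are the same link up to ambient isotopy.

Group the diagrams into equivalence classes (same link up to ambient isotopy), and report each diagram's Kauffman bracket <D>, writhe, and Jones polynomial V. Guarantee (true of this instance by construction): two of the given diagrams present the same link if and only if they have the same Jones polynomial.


classes: {D1, D3} | {D2}
V(D1) = -t^(-3/2) + t^(-1/2) - 2t^(1/2) + t^(3/2) - 2t^(5/2) + t^(7/2)  [9 crossings, <D> = -A^-11 + 2A^-7 - A^-3 + 2A - A^5 + A^9, w = +1]
V(D2) = t^(-9/2) - t^(-5/2) - t^(-3/2) - t^(-1/2)  [11 crossings, <D> = A^-7 + A^-3 + A - A^9, w = -3]
V(D3) = -t^(-3/2) + t^(-1/2) - 2t^(1/2) + t^(3/2) - 2t^(5/2) + t^(7/2)  (w -1, c 9, <D> = -A^-17 + 2A^-13 - A^-9 + 2A^-5 - A^-1 + A^3)
insight: V(t) takes 2 values over 3 diagrams, fixing the grouping


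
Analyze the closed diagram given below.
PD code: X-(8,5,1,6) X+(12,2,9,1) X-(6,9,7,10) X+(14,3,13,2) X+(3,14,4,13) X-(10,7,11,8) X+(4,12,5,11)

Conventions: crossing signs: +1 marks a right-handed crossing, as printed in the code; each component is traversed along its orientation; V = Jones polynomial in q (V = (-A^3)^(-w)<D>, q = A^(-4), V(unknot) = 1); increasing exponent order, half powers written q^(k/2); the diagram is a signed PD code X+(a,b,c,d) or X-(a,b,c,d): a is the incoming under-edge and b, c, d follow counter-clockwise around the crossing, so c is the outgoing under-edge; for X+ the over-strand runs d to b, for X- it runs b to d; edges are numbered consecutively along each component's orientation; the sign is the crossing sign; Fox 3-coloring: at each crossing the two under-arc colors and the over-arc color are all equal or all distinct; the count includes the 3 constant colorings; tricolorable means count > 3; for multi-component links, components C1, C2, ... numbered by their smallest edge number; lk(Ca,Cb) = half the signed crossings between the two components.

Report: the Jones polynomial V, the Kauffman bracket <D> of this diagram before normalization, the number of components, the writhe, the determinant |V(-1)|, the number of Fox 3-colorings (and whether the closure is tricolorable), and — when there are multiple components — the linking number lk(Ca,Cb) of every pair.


V = -q^-3 + 2q^-2 - 2q^-1 + 4 - 2q + 3q^2 - q^3 + q^4
<D> = -A^-13 + A^-9 - 3A^-5 + 2A^-1 - 4A^3 + 2A^7 - 2A^11 + A^15 (w = +1)
3 components over 7 crossings, w = +1
lk(C1,C2): 0
lk(C1,C3) = +1
linking number lk(C2,C3) = 0
3 Fox colorings among 3^7, |V(-1)| = 16: not tricolorable
why: w = +1 shifts under R1 moves; the (-A^3)^(-1) factor cancels that in V


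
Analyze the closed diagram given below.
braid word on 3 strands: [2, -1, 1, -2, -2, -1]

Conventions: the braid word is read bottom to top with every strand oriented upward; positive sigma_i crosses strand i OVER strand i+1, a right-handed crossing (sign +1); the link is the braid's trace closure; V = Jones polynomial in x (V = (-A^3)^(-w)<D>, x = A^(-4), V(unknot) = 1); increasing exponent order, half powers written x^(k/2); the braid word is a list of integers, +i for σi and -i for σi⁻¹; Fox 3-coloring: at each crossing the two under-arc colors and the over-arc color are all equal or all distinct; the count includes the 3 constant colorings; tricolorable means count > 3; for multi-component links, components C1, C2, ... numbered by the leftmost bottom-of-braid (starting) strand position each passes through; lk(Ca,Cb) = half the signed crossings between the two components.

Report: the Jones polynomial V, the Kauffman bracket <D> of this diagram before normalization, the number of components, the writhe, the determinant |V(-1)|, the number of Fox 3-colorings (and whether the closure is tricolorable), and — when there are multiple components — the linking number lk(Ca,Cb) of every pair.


V = 1
<D> = A^-6 (w = -2)
1 component over 6 crossings, w = -2
3 Fox colorings among 3^6, |V(-1)| = 1: not tricolorable
why: det 1 = |V(-1)|; not divisible by 3, so not tricolorable


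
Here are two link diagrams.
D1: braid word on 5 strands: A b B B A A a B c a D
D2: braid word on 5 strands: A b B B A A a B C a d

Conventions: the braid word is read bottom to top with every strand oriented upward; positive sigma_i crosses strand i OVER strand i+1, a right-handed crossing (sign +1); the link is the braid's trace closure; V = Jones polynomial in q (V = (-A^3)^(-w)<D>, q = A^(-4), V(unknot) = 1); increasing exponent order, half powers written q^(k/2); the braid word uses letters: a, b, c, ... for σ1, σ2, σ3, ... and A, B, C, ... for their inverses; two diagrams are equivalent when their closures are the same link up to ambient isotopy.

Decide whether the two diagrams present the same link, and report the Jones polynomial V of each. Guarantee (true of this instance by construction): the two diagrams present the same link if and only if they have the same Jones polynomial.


equivalent: yes
V(D1) = -q^(-5/2) - q^(-1/2)  (w -3, c 11, <D> = A^-7 + A)
D2 (bracket A^-7 + A; 11 crossings at w = -3): V = -q^(-5/2) - q^(-1/2)
why: all 2 diagrams share one V(q), hence one class
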